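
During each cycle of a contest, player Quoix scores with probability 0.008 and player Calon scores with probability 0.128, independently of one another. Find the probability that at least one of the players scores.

0.134976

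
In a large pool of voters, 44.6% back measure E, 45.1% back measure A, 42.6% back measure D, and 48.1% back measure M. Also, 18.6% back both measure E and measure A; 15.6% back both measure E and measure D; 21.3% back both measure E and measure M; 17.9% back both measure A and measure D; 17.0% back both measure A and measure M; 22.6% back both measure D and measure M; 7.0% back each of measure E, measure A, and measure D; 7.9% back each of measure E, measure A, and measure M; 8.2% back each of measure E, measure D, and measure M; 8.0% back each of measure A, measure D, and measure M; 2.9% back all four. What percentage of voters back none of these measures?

Using inclusion–exclusion:
P(at least one) = 44.6 + 45.1 + 42.6 + 48.1 − 18.6 − 15.6 − 21.3 − 17.9 − 17.0 − 22.6 + 7.0 + 7.9 + 8.2 + 8.0 − 2.9 = 95.6%
P(none) = 100% − 95.6% = 4.4%

4.4%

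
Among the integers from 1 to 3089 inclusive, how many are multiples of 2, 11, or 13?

By inclusion–exclusion:
1544 + 280 + 237 − 140 − 118 − 21 + 10 = 1792

1792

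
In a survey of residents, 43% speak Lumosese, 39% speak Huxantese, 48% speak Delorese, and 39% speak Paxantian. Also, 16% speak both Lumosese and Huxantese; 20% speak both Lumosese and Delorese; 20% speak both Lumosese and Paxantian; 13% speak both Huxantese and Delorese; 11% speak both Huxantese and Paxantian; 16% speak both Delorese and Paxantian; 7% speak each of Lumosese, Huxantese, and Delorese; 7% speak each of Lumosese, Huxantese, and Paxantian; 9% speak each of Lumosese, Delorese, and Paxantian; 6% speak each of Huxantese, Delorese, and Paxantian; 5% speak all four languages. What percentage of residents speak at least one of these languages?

97%

By inclusion–exclusion:
P(union) = 43 + 39 + 48 + 39 − 16 − 20 − 20 − 13 − 11 − 16 + 7 + 7 + 9 + 6 − 5 = 97%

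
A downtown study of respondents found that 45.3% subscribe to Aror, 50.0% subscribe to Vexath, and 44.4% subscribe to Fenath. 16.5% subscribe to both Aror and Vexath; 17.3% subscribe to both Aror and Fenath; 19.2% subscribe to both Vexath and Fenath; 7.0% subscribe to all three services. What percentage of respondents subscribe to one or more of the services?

93.7%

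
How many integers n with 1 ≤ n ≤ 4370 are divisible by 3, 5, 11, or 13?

2414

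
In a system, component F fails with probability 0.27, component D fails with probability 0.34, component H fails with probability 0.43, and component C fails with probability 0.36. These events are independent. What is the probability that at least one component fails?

0.82423936

P(none) = (1 − 0.27) × (1 − 0.34) × (1 − 0.43) × (1 − 0.36) = 0.73 × 0.66 × 0.57 × 0.64 = 0.17576064
P(at least one) = 1 − 0.17576064 = 0.82423936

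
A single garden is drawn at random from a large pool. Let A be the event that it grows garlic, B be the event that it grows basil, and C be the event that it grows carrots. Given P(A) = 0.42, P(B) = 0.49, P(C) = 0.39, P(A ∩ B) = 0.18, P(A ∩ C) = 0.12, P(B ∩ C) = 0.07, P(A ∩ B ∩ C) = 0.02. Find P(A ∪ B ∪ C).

0.95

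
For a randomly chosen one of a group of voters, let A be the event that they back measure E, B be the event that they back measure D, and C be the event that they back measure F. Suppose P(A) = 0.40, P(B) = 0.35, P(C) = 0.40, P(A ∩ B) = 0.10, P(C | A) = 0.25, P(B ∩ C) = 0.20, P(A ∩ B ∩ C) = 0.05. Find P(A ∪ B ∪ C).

P(A ∩ C) = P(A)·P(C|A) = 0.40 × 0.25 = 0.10
P(A ∪ B ∪ C) = 0.40 + 0.35 + 0.40 − 0.10 − 0.10 − 0.20 + 0.05 = 0.80

0.80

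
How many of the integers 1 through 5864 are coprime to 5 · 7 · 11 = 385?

Using inclusion–exclusion:
⌊5864/5⌋ + ⌊5864/7⌋ + ⌊5864/11⌋ − ⌊5864/35⌋ − ⌊5864/55⌋ − ⌊5864/77⌋ + ⌊5864/385⌋ = 1172 + 837 + 533 − 167 − 106 − 76 + 15 = 2208
5864 − 2208 = 3656

3656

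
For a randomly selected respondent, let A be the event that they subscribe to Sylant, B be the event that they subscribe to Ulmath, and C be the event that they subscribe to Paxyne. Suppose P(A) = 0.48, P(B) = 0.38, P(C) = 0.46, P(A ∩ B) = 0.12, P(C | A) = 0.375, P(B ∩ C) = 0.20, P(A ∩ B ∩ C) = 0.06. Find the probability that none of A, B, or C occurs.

0.12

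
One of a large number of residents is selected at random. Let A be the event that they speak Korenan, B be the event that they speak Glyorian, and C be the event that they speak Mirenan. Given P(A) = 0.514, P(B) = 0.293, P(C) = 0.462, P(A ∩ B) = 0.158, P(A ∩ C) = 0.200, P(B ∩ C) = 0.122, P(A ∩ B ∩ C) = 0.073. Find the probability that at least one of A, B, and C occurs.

P(A ∪ B ∪ C) = 0.514 + 0.293 + 0.462 − 0.158 − 0.200 − 0.122 + 0.073 = 0.862

0.862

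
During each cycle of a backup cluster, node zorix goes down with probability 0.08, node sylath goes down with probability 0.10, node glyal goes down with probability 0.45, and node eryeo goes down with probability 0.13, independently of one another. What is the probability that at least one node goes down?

0.603802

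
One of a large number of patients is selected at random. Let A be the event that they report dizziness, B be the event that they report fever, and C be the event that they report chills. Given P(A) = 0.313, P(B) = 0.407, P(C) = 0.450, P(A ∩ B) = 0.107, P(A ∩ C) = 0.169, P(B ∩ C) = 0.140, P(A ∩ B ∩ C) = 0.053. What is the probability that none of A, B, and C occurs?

Inclusion–exclusion gives
P(A ∪ B ∪ C) = 0.313 + 0.407 + 0.450 − 0.107 − 0.169 − 0.140 + 0.053 = 0.807
P(none) = 1 − 0.807 = 0.193

0.193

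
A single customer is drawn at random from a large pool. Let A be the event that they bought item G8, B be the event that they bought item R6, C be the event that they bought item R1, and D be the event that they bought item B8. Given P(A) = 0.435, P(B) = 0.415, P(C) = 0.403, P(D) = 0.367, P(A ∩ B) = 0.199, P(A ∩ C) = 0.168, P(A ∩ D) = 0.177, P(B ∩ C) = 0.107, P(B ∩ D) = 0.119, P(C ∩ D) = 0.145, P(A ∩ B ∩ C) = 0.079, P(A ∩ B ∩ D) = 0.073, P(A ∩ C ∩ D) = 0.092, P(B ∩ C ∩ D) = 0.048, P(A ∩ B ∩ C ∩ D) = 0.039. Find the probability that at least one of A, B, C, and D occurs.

Using inclusion–exclusion:
P(A ∪ B ∪ C ∪ D) = 0.435 + 0.415 + 0.403 + 0.367 − 0.199 − 0.168 − 0.177 − 0.107 − 0.119 − 0.145 + 0.079 + 0.073 + 0.092 + 0.048 − 0.039 = 0.958

0.958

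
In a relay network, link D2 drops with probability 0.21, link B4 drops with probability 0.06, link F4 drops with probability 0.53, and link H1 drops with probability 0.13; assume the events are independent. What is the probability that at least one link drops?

P(none) = (1 − 0.21) × (1 − 0.06) × (1 − 0.53) × (1 − 0.13) = 0.79 × 0.94 × 0.47 × 0.87 = 0.30364914
P(at least one) = 1 − 0.30364914 = 0.69635086

0.69635086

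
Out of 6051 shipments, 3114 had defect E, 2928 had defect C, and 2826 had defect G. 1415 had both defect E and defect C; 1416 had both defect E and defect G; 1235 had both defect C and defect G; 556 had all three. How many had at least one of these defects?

5358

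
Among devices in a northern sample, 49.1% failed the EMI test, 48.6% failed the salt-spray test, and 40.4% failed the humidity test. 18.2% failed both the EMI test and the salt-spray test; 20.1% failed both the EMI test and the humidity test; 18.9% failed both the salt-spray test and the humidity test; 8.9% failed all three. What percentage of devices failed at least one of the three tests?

P(union) = 49.1 + 48.6 + 40.4 − 18.2 − 20.1 − 18.9 + 8.9 = 89.8%

89.8%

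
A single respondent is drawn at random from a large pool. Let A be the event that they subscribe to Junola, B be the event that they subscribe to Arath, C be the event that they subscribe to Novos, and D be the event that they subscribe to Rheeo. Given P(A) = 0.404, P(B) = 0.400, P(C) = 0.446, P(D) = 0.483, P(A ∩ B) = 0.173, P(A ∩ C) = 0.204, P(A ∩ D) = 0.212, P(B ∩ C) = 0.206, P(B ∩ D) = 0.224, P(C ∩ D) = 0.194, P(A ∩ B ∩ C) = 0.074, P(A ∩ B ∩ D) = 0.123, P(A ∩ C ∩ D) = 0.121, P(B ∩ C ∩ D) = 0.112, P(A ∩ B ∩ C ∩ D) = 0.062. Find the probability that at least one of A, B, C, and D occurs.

0.888

P(A ∪ B ∪ C ∪ D) = 0.404 + 0.400 + 0.446 + 0.483 − 0.173 − 0.204 − 0.212 − 0.206 − 0.224 − 0.194 + 0.074 + 0.123 + 0.121 + 0.112 − 0.062 = 0.888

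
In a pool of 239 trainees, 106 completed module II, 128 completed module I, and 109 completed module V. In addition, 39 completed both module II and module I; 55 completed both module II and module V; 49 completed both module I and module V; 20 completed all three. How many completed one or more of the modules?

By inclusion-exclusion,
|at least one| = 106 + 128 + 109 − 39 − 55 − 49 + 20 = 220

220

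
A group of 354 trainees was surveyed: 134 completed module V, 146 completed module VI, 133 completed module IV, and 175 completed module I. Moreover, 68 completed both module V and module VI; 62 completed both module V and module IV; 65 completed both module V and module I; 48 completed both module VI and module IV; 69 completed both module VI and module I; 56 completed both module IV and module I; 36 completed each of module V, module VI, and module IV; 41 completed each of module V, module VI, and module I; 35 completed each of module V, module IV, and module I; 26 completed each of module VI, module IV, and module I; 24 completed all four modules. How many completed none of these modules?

20

Apply inclusion-exclusion:
|union| = 134 + 146 + 133 + 175 − 68 − 62 − 65 − 48 − 69 − 56 + 36 + 41 + 35 + 26 − 24 = 334
None: 354 − 334 = 20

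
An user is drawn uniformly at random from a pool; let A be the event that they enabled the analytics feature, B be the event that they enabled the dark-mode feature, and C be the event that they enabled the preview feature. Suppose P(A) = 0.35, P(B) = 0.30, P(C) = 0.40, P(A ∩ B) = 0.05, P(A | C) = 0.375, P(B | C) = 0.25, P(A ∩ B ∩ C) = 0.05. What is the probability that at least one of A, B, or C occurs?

P(A ∩ C) = P(C)·P(A|C) = 0.40 × 0.375 = 0.15
P(B ∩ C) = P(C)·P(B|C) = 0.40 × 0.25 = 0.10
By inclusion–exclusion:
P(A ∪ B ∪ C) = 0.35 + 0.30 + 0.40 − 0.05 − 0.15 − 0.10 + 0.05 = 0.80

0.80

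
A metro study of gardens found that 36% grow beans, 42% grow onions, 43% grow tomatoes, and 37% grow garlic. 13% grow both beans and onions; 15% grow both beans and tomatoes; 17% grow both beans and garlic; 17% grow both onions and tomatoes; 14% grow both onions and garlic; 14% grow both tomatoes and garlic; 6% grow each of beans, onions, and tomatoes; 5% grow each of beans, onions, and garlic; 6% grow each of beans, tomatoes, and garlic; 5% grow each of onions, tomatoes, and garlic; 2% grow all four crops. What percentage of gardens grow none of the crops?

12%

P(at least one) = 36 + 42 + 43 + 37 − 13 − 15 − 17 − 17 − 14 − 14 + 6 + 5 + 6 + 5 − 2 = 88%
P(none) = 100% − 88% = 12%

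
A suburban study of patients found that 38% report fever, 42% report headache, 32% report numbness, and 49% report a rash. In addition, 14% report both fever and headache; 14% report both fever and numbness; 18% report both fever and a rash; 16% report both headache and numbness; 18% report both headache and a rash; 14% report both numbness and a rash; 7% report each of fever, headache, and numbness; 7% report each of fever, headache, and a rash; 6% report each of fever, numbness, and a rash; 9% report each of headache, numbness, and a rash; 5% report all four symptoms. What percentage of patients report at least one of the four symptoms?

91%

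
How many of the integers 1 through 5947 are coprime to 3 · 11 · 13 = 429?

3328

By inclusion-exclusion,
floor(5947/3) + floor(5947/11) + floor(5947/13) − floor(5947/33) − floor(5947/39) − floor(5947/143) + floor(5947/429) = 1982 + 540 + 457 − 180 − 152 − 41 + 13 = 2619
5947 − 2619 = 3328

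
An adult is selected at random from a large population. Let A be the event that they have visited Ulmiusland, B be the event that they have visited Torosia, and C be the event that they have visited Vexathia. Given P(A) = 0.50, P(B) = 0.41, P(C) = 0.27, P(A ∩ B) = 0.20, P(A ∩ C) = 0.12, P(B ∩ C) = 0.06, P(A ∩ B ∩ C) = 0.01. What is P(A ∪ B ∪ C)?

Using inclusion–exclusion:
P(A ∪ B ∪ C) = 0.50 + 0.41 + 0.27 − 0.20 − 0.12 − 0.06 + 0.01 = 0.81

0.81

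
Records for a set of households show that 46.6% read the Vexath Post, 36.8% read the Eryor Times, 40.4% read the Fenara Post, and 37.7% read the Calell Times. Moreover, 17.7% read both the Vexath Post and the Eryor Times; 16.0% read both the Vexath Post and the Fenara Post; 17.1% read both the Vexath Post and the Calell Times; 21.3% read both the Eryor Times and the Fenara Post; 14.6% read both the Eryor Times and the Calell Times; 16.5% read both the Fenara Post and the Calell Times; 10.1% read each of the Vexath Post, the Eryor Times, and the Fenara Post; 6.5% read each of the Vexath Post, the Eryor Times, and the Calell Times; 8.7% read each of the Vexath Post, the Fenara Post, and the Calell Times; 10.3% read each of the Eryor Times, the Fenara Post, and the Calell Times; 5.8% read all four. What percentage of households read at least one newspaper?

P(≥1) = 46.6 + 36.8 + 40.4 + 37.7 − 17.7 − 16.0 − 17.1 − 21.3 − 14.6 − 16.5 + 10.1 + 6.5 + 8.7 + 10.3 − 5.8 = 88.1%

88.1%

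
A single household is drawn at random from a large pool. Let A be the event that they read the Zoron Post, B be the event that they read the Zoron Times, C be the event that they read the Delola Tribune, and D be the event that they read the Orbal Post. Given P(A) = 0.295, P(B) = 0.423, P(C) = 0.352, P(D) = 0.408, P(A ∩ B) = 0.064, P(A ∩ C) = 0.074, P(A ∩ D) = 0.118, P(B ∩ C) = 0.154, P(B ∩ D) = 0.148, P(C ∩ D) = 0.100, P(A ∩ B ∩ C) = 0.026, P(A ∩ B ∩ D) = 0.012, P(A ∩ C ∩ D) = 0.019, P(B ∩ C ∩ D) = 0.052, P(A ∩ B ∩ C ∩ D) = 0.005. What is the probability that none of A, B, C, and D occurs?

0.076

By inclusion–exclusion:
P(A ∪ B ∪ C ∪ D) = 0.295 + 0.423 + 0.352 + 0.408 − 0.064 − 0.074 − 0.118 − 0.154 − 0.148 − 0.100 + 0.026 + 0.012 + 0.019 + 0.052 − 0.005 = 0.924
P(none) = 1 − 0.924 = 0.076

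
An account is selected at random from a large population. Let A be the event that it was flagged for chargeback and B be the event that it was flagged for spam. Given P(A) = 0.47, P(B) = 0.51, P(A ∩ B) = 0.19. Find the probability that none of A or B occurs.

Inclusion–exclusion gives
P(A ∪ B) = 0.47 + 0.51 − 0.19 = 0.79
P(none) = 1 − 0.79 = 0.21

0.21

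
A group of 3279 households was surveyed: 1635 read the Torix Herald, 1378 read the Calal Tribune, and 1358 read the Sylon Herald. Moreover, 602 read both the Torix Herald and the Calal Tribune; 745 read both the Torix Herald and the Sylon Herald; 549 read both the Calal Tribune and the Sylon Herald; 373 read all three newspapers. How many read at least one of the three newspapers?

2848

Apply inclusion-exclusion:
|at least one| = 1635 + 1378 + 1358 − 602 − 745 − 549 + 373 = 2848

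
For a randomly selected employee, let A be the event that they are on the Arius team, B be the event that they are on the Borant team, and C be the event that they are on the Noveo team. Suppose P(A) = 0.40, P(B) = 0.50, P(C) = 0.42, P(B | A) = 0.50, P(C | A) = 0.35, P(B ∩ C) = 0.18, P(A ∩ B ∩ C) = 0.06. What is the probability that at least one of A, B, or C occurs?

0.86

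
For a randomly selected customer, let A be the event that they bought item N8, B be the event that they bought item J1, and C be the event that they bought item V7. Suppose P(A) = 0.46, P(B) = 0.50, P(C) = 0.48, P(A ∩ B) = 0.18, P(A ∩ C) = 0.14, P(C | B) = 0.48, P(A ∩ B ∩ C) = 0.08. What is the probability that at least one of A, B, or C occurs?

P(B ∩ C) = P(B)·P(C|B) = 0.50 × 0.48 = 0.24
By inclusion–exclusion:
P(A ∪ B ∪ C) = 0.46 + 0.50 + 0.48 − 0.18 − 0.14 − 0.24 + 0.08 = 0.96

0.96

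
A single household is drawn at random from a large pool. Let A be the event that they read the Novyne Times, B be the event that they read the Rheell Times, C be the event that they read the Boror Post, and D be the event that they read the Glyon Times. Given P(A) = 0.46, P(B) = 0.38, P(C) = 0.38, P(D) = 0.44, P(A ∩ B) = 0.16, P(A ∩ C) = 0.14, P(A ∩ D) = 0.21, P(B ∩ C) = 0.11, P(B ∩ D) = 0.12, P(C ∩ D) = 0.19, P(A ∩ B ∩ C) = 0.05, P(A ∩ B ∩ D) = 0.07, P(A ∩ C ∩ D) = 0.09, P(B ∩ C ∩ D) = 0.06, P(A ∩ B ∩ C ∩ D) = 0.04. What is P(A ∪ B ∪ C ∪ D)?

0.96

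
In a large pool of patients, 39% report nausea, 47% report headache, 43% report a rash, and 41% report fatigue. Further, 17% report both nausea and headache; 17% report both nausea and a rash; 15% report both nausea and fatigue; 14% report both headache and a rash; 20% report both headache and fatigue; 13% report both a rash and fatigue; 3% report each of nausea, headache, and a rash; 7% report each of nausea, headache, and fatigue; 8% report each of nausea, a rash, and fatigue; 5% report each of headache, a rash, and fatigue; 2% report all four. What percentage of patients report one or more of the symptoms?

95%

By inclusion–exclusion:
P(union) = 39 + 47 + 43 + 41 − 17 − 17 − 15 − 14 − 20 − 13 + 3 + 7 + 8 + 5 − 2 = 95%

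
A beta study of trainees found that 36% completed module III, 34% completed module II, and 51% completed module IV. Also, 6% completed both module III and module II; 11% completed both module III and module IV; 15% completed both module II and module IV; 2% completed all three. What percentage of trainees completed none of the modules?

9%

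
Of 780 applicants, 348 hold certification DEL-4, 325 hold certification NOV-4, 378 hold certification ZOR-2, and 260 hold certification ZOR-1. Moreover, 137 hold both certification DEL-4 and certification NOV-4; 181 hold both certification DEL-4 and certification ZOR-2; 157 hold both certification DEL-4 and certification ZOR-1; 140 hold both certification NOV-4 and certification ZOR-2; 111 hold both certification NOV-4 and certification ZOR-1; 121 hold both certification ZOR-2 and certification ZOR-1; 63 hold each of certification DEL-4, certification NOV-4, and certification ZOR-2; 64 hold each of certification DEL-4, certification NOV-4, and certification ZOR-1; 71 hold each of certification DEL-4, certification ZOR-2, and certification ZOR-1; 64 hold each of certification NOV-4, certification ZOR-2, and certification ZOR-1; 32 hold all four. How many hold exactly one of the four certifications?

275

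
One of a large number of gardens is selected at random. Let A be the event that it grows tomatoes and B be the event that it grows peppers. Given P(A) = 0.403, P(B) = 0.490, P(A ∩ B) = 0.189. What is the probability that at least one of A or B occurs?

Using inclusion–exclusion:
P(A ∪ B) = 0.403 + 0.490 − 0.189 = 0.704

0.704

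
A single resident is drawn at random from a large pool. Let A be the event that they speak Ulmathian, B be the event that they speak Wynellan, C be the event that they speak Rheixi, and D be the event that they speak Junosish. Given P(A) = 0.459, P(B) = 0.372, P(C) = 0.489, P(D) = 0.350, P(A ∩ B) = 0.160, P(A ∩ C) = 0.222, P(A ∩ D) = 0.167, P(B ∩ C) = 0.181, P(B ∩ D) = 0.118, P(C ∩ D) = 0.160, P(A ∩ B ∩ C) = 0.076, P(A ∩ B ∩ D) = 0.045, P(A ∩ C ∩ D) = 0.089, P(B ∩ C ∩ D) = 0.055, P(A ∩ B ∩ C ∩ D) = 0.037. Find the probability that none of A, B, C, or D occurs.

0.110

Using inclusion–exclusion:
P(A ∪ B ∪ C ∪ D) = 0.459 + 0.372 + 0.489 + 0.350 − 0.160 − 0.222 − 0.167 − 0.181 − 0.118 − 0.160 + 0.076 + 0.045 + 0.089 + 0.055 − 0.037 = 0.890
P(none) = 1 − 0.890 = 0.110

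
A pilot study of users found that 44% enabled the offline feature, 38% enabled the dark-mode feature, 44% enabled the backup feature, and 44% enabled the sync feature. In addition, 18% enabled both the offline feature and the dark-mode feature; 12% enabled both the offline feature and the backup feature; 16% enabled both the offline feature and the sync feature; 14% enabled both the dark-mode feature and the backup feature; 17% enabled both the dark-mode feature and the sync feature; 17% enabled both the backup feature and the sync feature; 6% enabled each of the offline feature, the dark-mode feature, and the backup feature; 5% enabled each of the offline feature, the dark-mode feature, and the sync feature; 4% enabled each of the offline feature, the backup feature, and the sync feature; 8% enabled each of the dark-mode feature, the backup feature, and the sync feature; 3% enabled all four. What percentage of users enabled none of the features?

Inclusion–exclusion gives
P(union) = 44 + 38 + 44 + 44 − 18 − 12 − 16 − 14 − 17 − 17 + 6 + 5 + 4 + 8 − 3 = 96%
P(none) = 100% − 96% = 4%

4%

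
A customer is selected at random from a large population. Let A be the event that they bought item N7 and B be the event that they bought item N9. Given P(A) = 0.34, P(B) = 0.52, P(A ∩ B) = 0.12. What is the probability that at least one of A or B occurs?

0.74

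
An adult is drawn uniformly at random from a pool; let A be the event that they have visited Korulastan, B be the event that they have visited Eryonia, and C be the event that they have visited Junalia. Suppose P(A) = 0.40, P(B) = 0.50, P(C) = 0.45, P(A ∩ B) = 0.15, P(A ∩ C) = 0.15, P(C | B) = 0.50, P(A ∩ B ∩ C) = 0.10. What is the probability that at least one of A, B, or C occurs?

0.90

P(B ∩ C) = P(B)·P(C|B) = 0.50 × 0.50 = 0.25
Inclusion–exclusion gives
P(A ∪ B ∪ C) = 0.40 + 0.50 + 0.45 − 0.15 − 0.15 − 0.25 + 0.10 = 0.90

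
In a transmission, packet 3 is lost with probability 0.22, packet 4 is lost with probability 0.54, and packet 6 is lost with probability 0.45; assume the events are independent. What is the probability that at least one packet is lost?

P(none) = (1 − 0.22) × (1 − 0.54) × (1 − 0.45) = 0.78 × 0.46 × 0.55 = 0.19734
P(at least one) = 1 − 0.19734 = 0.80266

0.80266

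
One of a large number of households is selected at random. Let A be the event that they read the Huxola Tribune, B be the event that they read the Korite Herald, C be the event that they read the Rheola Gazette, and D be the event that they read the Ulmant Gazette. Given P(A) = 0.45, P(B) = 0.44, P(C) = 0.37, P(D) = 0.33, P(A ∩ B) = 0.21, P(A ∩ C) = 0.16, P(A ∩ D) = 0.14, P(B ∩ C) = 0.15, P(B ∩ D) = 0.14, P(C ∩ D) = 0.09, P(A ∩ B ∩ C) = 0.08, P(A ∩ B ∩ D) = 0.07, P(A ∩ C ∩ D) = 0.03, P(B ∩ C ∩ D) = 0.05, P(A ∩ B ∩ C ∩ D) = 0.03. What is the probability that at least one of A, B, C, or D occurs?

0.90

By inclusion-exclusion,
P(A ∪ B ∪ C ∪ D) = 0.45 + 0.44 + 0.37 + 0.33 − 0.21 − 0.16 − 0.14 − 0.15 − 0.14 − 0.09 + 0.08 + 0.07 + 0.03 + 0.05 − 0.03 = 0.90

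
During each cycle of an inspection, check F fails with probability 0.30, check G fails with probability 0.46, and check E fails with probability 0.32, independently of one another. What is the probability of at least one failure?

Since the events are independent, P(none) is the product of the individual non-occurrence probabilities.
P(none) = (1 − 0.30) × (1 − 0.46) × (1 − 0.32) = 0.70 × 0.54 × 0.68 = 0.25704
P(at least one) = 1 − 0.25704 = 0.74296

0.74296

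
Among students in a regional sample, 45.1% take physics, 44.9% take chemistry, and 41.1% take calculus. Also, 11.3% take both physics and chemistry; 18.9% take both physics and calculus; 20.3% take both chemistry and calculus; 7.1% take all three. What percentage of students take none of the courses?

P(union) = 45.1 + 44.9 + 41.1 − 11.3 − 18.9 − 20.3 + 7.1 = 87.7%
P(none) = 100% − 87.7% = 12.3%

12.3%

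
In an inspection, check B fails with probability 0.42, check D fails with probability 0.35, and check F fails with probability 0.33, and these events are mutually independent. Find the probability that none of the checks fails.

P(none) = (1 − 0.42) × (1 − 0.35) × (1 − 0.33) = 0.58 × 0.65 × 0.67 = 0.25259

0.25259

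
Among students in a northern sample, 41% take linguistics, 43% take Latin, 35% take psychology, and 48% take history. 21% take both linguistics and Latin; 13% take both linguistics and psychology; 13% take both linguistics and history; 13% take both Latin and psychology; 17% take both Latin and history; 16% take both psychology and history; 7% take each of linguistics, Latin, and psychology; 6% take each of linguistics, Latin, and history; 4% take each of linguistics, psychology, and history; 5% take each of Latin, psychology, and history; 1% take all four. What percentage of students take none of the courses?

P(at least one) = 41 + 43 + 35 + 48 − 21 − 13 − 13 − 13 − 17 − 16 + 7 + 6 + 4 + 5 − 1 = 95%
P(none) = 100% − 95% = 5%

5%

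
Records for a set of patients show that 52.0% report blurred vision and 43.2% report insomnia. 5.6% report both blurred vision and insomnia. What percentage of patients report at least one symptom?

89.6%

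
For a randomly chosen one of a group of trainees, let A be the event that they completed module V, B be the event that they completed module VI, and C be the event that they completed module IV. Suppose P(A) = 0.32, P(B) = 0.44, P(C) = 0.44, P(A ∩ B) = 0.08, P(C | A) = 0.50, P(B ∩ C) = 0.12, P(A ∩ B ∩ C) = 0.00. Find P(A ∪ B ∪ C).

0.84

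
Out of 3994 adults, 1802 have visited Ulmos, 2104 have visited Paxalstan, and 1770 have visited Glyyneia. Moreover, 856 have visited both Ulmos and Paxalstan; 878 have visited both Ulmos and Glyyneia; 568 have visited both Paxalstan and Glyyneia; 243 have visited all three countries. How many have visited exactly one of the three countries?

Using the inclusion–exclusion count for exactly one event:
|exactly one| = 1802 + 2104 + 1770 − 2·856 − 2·878 − 2·568 + 3·243 = 1801

1801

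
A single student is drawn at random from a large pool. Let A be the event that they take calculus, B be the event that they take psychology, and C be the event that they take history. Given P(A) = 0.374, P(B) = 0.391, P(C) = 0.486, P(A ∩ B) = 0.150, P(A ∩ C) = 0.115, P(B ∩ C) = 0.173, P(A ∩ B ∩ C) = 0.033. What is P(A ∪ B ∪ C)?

0.846

Using inclusion–exclusion:
P(A ∪ B ∪ C) = 0.374 + 0.391 + 0.486 − 0.150 − 0.115 − 0.173 + 0.033 = 0.846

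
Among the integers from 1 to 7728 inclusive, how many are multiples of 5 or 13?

2021

1545 + 594 − 118 = 2021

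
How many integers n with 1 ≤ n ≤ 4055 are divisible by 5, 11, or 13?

1332

811 + 368 + 311 − 73 − 62 − 28 + 5 = 1332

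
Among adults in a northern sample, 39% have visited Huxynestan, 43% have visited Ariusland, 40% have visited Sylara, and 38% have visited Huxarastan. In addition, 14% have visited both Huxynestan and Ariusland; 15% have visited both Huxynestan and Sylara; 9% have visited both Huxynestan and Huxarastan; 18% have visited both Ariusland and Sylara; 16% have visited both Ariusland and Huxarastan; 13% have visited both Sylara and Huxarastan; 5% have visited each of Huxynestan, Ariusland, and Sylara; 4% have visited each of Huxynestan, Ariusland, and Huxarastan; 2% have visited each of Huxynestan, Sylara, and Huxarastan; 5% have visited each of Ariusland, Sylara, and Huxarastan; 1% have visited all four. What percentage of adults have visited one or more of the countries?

90%

P(union) = 39 + 43 + 40 + 38 − 14 − 15 − 9 − 18 − 16 − 13 + 5 + 4 + 2 + 5 − 1 = 90%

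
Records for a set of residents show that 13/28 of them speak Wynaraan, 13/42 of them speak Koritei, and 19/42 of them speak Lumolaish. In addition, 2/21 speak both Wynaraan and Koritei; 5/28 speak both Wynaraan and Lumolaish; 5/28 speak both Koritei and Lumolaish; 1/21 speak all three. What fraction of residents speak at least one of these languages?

Apply inclusion-exclusion:
P(≥1) = 13/28 + 13/42 + 19/42 − 2/21 − 5/28 − 5/28 + 1/21 = 23/28

23/28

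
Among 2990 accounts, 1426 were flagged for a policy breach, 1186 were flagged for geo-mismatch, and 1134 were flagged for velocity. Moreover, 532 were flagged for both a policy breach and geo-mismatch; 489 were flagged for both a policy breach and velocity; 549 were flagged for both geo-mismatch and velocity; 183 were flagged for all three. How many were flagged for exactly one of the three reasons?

1155

Using the inclusion–exclusion count for exactly one event:
N(exactly one) = 1426 + 1186 + 1134 − 2·532 − 2·489 − 2·549 + 3·183 = 1155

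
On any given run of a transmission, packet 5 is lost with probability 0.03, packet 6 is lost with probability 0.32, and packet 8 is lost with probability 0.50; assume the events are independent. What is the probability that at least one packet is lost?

0.6702

P(none) = (1 − 0.03) × (1 − 0.32) × (1 − 0.50) = 0.97 × 0.68 × 0.50 = 0.3298
P(at least one) = 1 − 0.3298 = 0.6702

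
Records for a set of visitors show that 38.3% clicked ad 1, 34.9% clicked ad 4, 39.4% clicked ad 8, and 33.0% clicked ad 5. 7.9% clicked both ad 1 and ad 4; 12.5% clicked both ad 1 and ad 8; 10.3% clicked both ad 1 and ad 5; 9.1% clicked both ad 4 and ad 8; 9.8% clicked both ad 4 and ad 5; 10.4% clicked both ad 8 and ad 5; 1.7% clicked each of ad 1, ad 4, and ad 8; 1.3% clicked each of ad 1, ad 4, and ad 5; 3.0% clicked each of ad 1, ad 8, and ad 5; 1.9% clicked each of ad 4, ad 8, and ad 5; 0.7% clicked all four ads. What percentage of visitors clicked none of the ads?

By inclusion–exclusion:
P(union) = 38.3 + 34.9 + 39.4 + 33.0 − 7.9 − 12.5 − 10.3 − 9.1 − 9.8 − 10.4 + 1.7 + 1.3 + 3.0 + 1.9 − 0.7 = 92.8%
P(none) = 100% − 92.8% = 7.2%

7.2%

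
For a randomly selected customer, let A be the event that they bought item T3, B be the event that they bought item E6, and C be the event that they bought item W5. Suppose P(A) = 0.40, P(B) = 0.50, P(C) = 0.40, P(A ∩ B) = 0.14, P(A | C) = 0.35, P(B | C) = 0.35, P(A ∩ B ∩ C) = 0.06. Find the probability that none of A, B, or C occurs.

P(A ∩ C) = P(C)·P(A|C) = 0.40 × 0.35 = 0.14
P(B ∩ C) = P(C)·P(B|C) = 0.40 × 0.35 = 0.14
By inclusion-exclusion,
P(A ∪ B ∪ C) = 0.40 + 0.50 + 0.40 − 0.14 − 0.14 − 0.14 + 0.06 = 0.94
P(none) = 1 − 0.94 = 0.06

0.06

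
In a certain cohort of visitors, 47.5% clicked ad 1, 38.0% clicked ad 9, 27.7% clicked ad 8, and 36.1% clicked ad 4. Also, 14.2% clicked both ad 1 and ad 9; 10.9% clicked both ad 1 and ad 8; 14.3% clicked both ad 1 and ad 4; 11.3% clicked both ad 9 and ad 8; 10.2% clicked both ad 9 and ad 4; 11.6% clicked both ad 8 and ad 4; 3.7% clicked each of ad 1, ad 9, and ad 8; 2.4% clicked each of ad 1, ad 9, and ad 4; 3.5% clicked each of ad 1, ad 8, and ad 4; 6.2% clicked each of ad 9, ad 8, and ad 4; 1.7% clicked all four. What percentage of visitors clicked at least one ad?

Inclusion–exclusion gives
P(≥1) = 47.5 + 38.0 + 27.7 + 36.1 − 14.2 − 10.9 − 14.3 − 11.3 − 10.2 − 11.6 + 3.7 + 2.4 + 3.5 + 6.2 − 1.7 = 90.9%

90.9%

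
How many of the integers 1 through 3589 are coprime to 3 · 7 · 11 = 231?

1864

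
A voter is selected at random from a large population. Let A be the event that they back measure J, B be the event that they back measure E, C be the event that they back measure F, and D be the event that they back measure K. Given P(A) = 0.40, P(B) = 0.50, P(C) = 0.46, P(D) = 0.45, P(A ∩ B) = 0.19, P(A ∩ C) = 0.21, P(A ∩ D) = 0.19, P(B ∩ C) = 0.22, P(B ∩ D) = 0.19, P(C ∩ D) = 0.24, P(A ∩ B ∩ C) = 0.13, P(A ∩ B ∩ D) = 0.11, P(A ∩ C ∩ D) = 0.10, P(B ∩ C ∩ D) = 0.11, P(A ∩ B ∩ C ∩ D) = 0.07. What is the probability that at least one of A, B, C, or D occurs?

0.95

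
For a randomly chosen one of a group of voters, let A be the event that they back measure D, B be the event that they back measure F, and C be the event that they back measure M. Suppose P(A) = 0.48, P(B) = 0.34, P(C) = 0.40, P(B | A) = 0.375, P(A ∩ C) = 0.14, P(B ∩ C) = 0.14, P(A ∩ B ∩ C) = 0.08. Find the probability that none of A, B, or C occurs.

P(A ∩ B) = P(A)·P(B|A) = 0.48 × 0.375 = 0.18
Inclusion–exclusion gives
P(A ∪ B ∪ C) = 0.48 + 0.34 + 0.40 − 0.18 − 0.14 − 0.14 + 0.08 = 0.84
P(none) = 1 − 0.84 = 0.16

0.16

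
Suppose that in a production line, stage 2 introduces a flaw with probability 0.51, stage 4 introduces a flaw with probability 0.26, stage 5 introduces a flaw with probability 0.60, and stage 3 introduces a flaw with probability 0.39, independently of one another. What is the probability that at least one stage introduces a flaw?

0.9115256

P(none) = (1 − 0.51) × (1 − 0.26) × (1 − 0.60) × (1 − 0.39) = 0.49 × 0.74 × 0.40 × 0.61 = 0.0884744
P(at least one) = 1 − 0.0884744 = 0.9115256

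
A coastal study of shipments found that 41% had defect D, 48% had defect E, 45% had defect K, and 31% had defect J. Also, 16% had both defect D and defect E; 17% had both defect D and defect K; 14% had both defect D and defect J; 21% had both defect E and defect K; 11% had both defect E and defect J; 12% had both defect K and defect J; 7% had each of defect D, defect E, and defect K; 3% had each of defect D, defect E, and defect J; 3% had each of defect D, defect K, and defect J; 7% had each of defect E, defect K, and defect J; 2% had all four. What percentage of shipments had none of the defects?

8%

P(≥1) = 41 + 48 + 45 + 31 − 16 − 17 − 14 − 21 − 11 − 12 + 7 + 3 + 3 + 7 − 2 = 92%
P(none) = 100% − 92% = 8%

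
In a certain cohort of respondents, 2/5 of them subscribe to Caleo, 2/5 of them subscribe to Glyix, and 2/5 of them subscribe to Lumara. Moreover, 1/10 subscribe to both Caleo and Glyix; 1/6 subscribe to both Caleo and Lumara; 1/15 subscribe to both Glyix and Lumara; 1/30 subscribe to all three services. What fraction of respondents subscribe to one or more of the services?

9/10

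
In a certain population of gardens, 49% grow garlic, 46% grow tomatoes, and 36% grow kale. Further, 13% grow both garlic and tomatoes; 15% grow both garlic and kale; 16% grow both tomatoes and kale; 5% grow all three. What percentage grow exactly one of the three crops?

58%

P(exactly one) = 49 + 46 + 36 − 2·13 − 2·15 − 2·16 + 3·5 = 58%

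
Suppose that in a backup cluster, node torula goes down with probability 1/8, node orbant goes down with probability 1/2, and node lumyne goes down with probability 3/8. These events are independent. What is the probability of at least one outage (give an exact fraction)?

93/128

Since the events are independent, P(none) is the product of the individual non-occurrence probabilities.
P(none) = (1 − 1/8) × (1 − 1/2) × (1 − 3/8) = 7/8 × 1/2 × 5/8 = 35/128
P(at least one) = 1 − 35/128 = 93/128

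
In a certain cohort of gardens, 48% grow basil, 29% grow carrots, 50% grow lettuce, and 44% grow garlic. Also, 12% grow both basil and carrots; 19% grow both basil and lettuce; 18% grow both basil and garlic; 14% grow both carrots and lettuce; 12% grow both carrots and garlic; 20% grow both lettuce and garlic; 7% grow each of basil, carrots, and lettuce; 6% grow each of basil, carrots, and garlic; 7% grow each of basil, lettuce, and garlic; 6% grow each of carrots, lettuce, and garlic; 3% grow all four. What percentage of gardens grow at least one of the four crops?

99%

Using inclusion–exclusion:
P(at least one) = 48 + 29 + 50 + 44 − 12 − 19 − 18 − 14 − 12 − 20 + 7 + 6 + 7 + 6 − 3 = 99%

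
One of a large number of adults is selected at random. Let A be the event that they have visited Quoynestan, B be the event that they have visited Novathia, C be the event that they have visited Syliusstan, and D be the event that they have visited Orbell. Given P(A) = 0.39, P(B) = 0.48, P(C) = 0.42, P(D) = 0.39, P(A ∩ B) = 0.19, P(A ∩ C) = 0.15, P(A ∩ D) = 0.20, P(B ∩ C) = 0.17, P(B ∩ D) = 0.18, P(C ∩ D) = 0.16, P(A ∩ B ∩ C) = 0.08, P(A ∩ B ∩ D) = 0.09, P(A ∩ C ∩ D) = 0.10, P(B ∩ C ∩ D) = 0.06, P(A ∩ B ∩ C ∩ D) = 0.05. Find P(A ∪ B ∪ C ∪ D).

0.91

P(A ∪ B ∪ C ∪ D) = 0.39 + 0.48 + 0.42 + 0.39 − 0.19 − 0.15 − 0.20 − 0.17 − 0.18 − 0.16 + 0.08 + 0.09 + 0.10 + 0.06 − 0.05 = 0.91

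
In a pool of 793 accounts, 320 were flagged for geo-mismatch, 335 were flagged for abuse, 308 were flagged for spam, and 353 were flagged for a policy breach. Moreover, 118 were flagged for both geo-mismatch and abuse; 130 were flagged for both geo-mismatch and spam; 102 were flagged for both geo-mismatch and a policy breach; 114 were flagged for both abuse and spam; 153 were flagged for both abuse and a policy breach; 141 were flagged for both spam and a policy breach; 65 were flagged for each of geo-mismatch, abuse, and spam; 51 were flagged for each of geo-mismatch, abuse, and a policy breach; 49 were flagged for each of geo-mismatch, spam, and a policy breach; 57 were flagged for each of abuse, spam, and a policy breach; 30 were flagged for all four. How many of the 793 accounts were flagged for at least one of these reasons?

750

Inclusion–exclusion gives
N(≥1) = 320 + 335 + 308 + 353 − 118 − 130 − 102 − 114 − 153 − 141 + 65 + 51 + 49 + 57 − 30 = 750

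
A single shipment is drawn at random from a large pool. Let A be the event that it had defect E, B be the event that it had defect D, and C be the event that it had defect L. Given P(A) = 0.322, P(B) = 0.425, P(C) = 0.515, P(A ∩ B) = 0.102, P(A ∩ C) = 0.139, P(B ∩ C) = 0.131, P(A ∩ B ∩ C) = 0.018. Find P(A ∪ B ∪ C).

0.908

Using inclusion–exclusion:
P(A ∪ B ∪ C) = 0.322 + 0.425 + 0.515 − 0.102 − 0.139 − 0.131 + 0.018 = 0.908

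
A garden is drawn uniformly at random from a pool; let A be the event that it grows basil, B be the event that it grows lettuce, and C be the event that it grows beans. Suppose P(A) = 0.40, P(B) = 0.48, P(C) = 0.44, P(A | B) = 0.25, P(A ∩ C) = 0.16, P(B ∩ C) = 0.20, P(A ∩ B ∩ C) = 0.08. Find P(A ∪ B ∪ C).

0.92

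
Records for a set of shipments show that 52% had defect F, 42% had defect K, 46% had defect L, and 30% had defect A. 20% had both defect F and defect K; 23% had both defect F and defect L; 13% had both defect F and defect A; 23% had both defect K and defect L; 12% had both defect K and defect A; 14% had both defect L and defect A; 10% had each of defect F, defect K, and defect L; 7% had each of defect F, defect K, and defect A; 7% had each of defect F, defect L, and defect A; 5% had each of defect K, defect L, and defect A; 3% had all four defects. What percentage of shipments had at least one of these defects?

P(at least one) = 52 + 42 + 46 + 30 − 20 − 23 − 13 − 23 − 12 − 14 + 10 + 7 + 7 + 5 − 3 = 91%

91%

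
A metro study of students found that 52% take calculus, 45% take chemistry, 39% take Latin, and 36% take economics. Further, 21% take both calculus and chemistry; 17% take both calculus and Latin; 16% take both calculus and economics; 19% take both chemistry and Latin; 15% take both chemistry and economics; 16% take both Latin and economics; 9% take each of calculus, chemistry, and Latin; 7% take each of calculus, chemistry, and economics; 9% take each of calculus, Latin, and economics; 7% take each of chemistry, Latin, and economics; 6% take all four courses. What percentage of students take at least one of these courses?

By inclusion–exclusion:
P(union) = 52 + 45 + 39 + 36 − 21 − 17 − 16 − 19 − 15 − 16 + 9 + 7 + 9 + 7 − 6 = 94%

94%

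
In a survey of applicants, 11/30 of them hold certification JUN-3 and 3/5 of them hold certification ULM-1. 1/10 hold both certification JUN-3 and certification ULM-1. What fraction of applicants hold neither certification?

2/15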